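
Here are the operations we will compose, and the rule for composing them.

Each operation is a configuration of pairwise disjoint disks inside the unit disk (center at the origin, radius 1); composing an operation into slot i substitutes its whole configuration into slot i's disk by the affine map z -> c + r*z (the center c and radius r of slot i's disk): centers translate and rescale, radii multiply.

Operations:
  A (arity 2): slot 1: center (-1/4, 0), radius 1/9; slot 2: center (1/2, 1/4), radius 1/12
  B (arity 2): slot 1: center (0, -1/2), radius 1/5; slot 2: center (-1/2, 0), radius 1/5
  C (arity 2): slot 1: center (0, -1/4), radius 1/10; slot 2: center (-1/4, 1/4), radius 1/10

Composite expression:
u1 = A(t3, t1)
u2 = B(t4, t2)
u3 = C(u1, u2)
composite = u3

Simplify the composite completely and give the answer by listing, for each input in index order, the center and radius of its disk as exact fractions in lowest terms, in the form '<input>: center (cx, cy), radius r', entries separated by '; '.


Nesting under C composes maps z -> c + r*z down each t-path.
t3: after 2 affine steps, its disk has center (-1/40, -1/4), radius 1/90
t1: after 2 affine steps, its disk has center (1/20, -9/40), radius 1/120
t4: after 2 affine steps, its disk has center (-1/4, 1/5), radius 1/50
t2: after 2 affine steps, its disk has center (-3/10, 1/4), radius 1/50

t1: center (1/20, -9/40), radius 1/120; t2: center (-3/10, 1/4), radius 1/50; t3: center (-1/40, -1/4), radius 1/90; t4: center (-1/4, 1/5), radius 1/50


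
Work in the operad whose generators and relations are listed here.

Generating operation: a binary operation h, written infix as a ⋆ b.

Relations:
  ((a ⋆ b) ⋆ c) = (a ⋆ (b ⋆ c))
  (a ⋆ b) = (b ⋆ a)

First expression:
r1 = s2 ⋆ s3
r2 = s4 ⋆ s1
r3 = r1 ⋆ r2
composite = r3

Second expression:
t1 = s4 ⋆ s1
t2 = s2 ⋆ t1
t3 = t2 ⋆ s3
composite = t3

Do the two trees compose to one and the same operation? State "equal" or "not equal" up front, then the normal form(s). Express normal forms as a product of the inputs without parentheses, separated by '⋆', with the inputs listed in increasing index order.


The first composite normalizes to s1 ⋆ s2 ⋆ s3 ⋆ s4
The second composite normalizes to s1 ⋆ s2 ⋆ s3 ⋆ s4
Both agree, so they are equal.

equal; the common form is s1 ⋆ s2 ⋆ s3 ⋆ s4


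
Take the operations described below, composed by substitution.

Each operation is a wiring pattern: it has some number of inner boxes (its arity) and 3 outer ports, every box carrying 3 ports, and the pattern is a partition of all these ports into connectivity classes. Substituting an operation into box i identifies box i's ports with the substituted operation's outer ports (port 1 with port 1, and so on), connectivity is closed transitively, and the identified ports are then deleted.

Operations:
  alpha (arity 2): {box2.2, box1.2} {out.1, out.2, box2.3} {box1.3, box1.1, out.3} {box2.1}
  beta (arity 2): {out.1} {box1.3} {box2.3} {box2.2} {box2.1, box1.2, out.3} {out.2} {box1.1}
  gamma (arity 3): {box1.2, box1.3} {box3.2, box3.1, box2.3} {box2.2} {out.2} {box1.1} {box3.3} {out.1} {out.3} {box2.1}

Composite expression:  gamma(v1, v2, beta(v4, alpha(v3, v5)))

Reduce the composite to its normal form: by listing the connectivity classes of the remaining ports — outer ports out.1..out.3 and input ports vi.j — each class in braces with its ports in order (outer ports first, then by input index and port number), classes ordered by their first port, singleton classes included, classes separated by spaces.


{out.1} {out.2} {out.3} {v1.1} {v1.2, v1.3} {v2.1} {v2.2} {v2.3} {v3.1, v3.3} {v3.2, v5.2} {v4.1} {v4.2, v5.3} {v4.3} {v5.1}


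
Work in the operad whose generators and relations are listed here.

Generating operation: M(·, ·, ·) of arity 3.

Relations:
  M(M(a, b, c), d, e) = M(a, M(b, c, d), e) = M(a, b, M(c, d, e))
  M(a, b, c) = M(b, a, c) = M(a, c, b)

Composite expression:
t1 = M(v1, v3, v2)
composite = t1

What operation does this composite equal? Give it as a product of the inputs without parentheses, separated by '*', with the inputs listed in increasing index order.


Reordering under M is free, so list the v-inputs canonically.
M(v1, v3, v2) spells out as v1 * v3 * v2
putting the inputs in ascending order: v1 * v2 * v3

v1 * v2 * v3


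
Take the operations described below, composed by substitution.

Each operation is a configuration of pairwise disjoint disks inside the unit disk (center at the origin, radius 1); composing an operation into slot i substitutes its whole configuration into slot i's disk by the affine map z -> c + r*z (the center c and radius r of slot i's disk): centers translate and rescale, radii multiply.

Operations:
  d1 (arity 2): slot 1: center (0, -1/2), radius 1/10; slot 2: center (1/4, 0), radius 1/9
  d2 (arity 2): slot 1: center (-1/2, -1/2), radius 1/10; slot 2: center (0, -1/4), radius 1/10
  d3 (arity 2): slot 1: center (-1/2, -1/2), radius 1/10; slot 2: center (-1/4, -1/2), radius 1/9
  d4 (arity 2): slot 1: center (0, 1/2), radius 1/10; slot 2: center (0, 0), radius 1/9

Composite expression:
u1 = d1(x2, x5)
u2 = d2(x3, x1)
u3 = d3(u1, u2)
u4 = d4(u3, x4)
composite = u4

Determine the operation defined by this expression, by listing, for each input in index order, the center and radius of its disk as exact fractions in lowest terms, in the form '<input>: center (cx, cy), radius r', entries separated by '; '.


x1: center (-1/40, 161/360), radius 1/900; x2: center (-1/20, 89/200), radius 1/1000; x3: center (-11/360, 4/9), radius 1/900; x4: center (0, 0), radius 1/9; x5: center (-19/400, 9/20), radius 1/900

Below d4, radii multiply path by path; the x-disk centers shift.
x2: after 3 affine steps, its disk has center (-1/20, 89/200), radius 1/1000
x5: after 3 affine steps, its disk has center (-19/400, 9/20), radius 1/900
x3: after 3 affine steps, its disk has center (-11/360, 4/9), radius 1/900
x1: after 3 affine steps, its disk has center (-1/40, 161/360), radius 1/900
x4: after 1 affine step, its disk has center (0, 0), radius 1/9


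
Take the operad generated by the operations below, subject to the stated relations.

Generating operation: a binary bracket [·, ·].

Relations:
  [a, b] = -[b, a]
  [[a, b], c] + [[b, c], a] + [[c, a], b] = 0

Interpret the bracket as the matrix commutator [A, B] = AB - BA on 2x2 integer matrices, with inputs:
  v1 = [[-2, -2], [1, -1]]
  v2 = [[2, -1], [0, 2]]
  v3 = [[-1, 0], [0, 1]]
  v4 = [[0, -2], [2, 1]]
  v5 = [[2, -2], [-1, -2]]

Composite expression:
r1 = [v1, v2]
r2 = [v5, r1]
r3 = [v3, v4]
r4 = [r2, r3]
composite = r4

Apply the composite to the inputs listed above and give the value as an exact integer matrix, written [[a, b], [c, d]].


[v1, v2] = [[1, 1], [0, -1]]
[v5, [v1, v2]] = [[1, 8], [-2, -1]]
[v3, v4] = [[0, 4], [4, 0]]
[[v5, [v1, v2]], [v3, v4]] = [[40, 8], [-8, -40]]

[[40, 8], [-8, -40]]


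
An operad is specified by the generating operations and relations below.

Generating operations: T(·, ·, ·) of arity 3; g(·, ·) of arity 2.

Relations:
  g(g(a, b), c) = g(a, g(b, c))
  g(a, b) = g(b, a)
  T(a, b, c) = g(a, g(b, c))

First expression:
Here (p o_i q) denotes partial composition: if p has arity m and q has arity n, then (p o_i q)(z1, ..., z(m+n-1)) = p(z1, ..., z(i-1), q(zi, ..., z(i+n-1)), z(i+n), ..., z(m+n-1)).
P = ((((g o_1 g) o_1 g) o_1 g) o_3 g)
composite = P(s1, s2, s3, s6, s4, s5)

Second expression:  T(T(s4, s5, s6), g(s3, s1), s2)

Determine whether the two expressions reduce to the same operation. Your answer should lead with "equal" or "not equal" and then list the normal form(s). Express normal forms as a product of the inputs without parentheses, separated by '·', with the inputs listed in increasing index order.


Reducing the first expression gives s1 · s2 · s3 · s4 · s5 · s6
Reducing the second expression gives s1 · s2 · s3 · s4 · s5 · s6
The forms coincide; equal.

equal; both compose to s1 · s2 · s3 · s4 · s5 · s6


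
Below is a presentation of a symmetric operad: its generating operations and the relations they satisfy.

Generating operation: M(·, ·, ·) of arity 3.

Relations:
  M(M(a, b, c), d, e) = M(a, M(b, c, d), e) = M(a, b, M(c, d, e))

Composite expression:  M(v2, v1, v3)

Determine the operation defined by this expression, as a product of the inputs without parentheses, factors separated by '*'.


v2 * v1 * v3

Every regrouping of M is equal, so read the v-inputs in written order.
M(v2, v1, v3) reduces to v2 * v1 * v3


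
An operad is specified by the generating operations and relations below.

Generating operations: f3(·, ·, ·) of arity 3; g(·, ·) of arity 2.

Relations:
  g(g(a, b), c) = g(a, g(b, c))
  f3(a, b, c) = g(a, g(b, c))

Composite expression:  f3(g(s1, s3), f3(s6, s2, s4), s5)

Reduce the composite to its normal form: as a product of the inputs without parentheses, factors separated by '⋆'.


s1 ⋆ s3 ⋆ s6 ⋆ s2 ⋆ s4 ⋆ s5

Every regrouping of f3 is equal, so read the s-inputs in written order.
g(s1, s3) linearizes to s1 ⋆ s3
f3(s6, s2, s4) linearizes to s6 ⋆ s2 ⋆ s4
f3(g(s1, s3), f3(s6, s2, s4), s5) linearizes to s1 ⋆ s3 ⋆ s6 ⋆ s2 ⋆ s4 ⋆ s5


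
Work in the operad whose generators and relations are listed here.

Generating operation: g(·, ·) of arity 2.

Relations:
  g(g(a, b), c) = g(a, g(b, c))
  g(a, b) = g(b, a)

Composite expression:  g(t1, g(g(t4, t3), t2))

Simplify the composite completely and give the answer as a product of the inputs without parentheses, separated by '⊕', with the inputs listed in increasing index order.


t1 ⊕ t2 ⊕ t3 ⊕ t4

With g associative and commutative, the t-input set is all that matters.
g(t4, t3) unparenthesizes to t4 ⊕ t3
g(g(t4, t3), t2) unparenthesizes to t4 ⊕ t3 ⊕ t2
g(t1, g(g(t4, t3), t2)) unparenthesizes to t1 ⊕ t4 ⊕ t3 ⊕ t2
reordering the factors by index: t1 ⊕ t2 ⊕ t3 ⊕ t4


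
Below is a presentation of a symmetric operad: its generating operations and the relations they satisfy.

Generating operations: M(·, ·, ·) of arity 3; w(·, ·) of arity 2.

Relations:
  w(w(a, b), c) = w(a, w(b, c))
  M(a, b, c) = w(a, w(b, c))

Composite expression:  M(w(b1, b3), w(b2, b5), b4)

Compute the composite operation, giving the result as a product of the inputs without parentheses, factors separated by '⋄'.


Associativity of M dissolves the nesting; only the b-input order survives.
w(b1, b3) collapses to b1 ⋄ b3
w(b2, b5) collapses to b2 ⋄ b5
M(w(b1, b3), w(b2, b5), b4) collapses to b1 ⋄ b3 ⋄ b2 ⋄ b5 ⋄ b4

b1 ⋄ b3 ⋄ b2 ⋄ b5 ⋄ b4


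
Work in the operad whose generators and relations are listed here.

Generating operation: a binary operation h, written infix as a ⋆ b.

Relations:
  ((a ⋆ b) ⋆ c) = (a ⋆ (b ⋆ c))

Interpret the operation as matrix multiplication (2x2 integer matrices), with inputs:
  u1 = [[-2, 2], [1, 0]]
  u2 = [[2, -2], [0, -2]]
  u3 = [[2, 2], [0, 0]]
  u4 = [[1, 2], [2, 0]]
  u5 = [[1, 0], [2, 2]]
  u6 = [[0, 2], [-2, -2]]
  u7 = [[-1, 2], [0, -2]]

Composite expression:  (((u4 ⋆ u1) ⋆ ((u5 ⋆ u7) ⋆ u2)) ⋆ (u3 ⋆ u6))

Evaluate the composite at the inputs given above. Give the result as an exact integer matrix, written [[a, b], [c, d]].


[[32, 0], [32, 0]]


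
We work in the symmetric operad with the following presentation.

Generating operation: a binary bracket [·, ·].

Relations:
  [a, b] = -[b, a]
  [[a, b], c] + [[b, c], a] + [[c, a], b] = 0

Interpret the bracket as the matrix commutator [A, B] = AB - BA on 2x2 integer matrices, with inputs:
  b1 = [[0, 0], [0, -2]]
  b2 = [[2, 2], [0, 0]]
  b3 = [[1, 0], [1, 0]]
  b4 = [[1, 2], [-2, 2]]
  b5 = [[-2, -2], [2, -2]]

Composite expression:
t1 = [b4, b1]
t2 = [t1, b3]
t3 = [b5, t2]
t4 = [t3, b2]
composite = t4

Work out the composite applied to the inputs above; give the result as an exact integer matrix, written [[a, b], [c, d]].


[b4, b1] = [[0, -4], [-4, 0]]
[[b4, b1], b3] = [[-4, 4], [-4, 4]]
[b5, [[b4, b1], b3]] = [[0, -16], [-16, 0]]
[[b5, [[b4, b1], b3]], b2] = [[32, 32], [-32, -32]]

[[32, 32], [-32, -32]]


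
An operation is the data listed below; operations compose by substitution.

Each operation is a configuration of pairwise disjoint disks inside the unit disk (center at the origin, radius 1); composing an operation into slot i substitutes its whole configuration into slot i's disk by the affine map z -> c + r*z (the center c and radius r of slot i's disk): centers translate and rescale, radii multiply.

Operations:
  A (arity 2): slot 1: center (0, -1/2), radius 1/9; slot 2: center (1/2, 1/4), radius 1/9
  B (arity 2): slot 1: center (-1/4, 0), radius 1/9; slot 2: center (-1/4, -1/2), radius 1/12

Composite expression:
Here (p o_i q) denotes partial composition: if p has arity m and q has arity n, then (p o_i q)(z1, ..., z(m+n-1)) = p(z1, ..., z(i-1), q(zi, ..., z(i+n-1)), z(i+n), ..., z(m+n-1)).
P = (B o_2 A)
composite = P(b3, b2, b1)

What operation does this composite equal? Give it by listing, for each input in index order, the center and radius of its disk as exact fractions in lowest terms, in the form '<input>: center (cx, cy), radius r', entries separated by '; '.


Nesting under B composes maps z -> c + r*z down each b-path.
for b3, the 1-step affine chain lands on center (-1/4, 0), radius 1/9
for b2, the 2-step affine chain lands on center (-1/4, -13/24), radius 1/108
for b1, the 2-step affine chain lands on center (-5/24, -23/48), radius 1/108

b1: center (-5/24, -23/48), radius 1/108; b2: center (-1/4, -13/24), radius 1/108; b3: center (-1/4, 0), radius 1/9


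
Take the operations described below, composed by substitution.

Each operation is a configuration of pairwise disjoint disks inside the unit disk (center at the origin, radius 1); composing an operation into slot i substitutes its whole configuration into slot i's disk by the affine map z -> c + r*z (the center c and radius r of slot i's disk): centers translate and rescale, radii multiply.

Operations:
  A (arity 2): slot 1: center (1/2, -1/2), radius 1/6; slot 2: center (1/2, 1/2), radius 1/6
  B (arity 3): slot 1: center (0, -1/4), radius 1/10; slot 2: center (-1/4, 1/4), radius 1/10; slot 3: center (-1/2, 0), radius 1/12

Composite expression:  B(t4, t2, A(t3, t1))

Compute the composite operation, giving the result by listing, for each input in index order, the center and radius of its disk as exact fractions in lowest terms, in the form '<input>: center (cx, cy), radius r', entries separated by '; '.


Below B, radii multiply path by path; the t-disk centers shift.
input t4: applying the 1 nested substitution gives center (0, -1/4), radius 1/10
input t2: applying the 1 nested substitution gives center (-1/4, 1/4), radius 1/10
input t3: applying the 2 nested substitutions gives center (-11/24, -1/24), radius 1/72
input t1: applying the 2 nested substitutions gives center (-11/24, 1/24), radius 1/72

t1: center (-11/24, 1/24), radius 1/72; t2: center (-1/4, 1/4), radius 1/10; t3: center (-11/24, -1/24), radius 1/72; t4: center (0, -1/4), radius 1/10


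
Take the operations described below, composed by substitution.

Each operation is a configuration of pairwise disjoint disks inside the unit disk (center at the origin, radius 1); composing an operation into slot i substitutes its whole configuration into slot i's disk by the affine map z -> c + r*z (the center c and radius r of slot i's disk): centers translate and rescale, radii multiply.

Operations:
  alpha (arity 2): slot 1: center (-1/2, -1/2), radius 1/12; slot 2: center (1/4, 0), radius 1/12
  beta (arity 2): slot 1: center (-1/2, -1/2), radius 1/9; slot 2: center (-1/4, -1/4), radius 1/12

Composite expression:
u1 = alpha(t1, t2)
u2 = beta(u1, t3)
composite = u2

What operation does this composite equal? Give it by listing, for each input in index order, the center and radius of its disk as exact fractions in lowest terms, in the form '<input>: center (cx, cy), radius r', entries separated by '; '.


Below beta, radii multiply path by path; the t-disk centers shift.
tracing t1 down its 2-map path: center (-5/9, -5/9), radius 1/108
tracing t2 down its 2-map path: center (-17/36, -1/2), radius 1/108
tracing t3 down its 1-map path: center (-1/4, -1/4), radius 1/12

t1: center (-5/9, -5/9), radius 1/108; t2: center (-17/36, -1/2), radius 1/108; t3: center (-1/4, -1/4), radius 1/12


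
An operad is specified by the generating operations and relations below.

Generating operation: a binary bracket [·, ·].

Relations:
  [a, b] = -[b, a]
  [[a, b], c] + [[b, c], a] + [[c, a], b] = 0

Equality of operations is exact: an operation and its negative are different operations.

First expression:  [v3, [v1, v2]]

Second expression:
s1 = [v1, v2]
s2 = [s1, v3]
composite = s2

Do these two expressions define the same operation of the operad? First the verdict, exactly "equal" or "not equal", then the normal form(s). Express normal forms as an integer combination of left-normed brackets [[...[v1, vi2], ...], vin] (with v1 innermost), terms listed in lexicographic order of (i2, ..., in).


not equal; first: -[[v1, v2], v3]; second: [[v1, v2], v3]

The first expression reduces to -[[v1, v2], v3]
The second expression reduces to [[v1, v2], v3]
The forms do not match — not equal.


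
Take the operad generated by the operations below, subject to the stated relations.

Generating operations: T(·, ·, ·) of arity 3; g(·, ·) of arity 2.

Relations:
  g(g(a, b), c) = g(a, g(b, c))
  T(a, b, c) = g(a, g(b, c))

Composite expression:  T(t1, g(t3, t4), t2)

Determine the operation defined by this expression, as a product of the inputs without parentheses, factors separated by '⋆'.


t1 ⋆ t3 ⋆ t4 ⋆ t2

All parenthesizations of T agree; list the t-inputs left to right.
g(t3, t4) spells out as t3 ⋆ t4
T(t1, g(t3, t4), t2) spells out as t1 ⋆ t3 ⋆ t4 ⋆ t2


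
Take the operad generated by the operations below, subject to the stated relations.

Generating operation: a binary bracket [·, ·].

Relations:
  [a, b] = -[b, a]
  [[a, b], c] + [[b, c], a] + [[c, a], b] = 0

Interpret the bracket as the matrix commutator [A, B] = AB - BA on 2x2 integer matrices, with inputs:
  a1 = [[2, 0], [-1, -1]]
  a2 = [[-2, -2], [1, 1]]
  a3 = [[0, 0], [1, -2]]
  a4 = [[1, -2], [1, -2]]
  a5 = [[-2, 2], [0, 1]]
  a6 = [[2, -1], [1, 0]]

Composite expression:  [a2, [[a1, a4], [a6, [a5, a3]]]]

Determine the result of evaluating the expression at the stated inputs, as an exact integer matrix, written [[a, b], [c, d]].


[a1, a4] = [[-2, -6], [-6, 2]]
[a5, a3] = [[2, -4], [3, -2]]
[a6, [a5, a3]] = [[1, -4], [-2, -1]]
[[a1, a4], [a6, [a5, a3]]] = [[-12, 28], [-20, 12]]
[a2, [[a1, a4], [a6, [a5, a3]]]] = [[12, -132], [-84, -12]]

[[12, -132], [-84, -12]]


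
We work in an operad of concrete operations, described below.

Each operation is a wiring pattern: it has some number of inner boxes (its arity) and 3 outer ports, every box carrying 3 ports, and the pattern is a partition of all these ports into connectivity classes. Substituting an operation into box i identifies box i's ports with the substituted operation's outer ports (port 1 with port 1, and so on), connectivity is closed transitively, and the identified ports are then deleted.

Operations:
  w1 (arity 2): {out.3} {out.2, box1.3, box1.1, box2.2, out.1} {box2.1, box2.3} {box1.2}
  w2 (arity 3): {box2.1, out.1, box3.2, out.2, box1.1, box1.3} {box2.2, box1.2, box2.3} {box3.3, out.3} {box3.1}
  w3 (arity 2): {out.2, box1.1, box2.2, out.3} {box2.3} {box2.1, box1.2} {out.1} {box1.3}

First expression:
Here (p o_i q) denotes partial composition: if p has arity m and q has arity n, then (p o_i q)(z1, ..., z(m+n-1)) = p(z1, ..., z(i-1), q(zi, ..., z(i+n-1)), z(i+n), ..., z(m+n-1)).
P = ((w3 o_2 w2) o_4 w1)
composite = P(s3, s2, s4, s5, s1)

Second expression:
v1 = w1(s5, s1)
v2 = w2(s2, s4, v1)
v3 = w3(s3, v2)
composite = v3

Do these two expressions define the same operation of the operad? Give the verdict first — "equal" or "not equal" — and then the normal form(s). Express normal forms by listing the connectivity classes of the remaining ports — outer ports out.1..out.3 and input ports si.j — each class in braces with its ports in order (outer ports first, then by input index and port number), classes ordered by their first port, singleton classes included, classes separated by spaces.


equal; both compose to {out.1} {out.2, out.3, s1.2, s2.1, s2.3, s3.1, s3.2, s4.1, s5.1, s5.3} {s1.1, s1.3} {s2.2, s4.2, s4.3} {s3.3} {s5.2}

Reducing the first expression gives {out.1} {out.2, out.3, s1.2, s2.1, s2.3, s3.1, s3.2, s4.1, s5.1, s5.3} {s1.1, s1.3} {s2.2, s4.2, s4.3} {s3.3} {s5.2}
Reducing the second expression gives {out.1} {out.2, out.3, s1.2, s2.1, s2.3, s3.1, s3.2, s4.1, s5.1, s5.3} {s1.1, s1.3} {s2.2, s4.2, s4.3} {s3.3} {s5.2}
Both agree, so they are equal.


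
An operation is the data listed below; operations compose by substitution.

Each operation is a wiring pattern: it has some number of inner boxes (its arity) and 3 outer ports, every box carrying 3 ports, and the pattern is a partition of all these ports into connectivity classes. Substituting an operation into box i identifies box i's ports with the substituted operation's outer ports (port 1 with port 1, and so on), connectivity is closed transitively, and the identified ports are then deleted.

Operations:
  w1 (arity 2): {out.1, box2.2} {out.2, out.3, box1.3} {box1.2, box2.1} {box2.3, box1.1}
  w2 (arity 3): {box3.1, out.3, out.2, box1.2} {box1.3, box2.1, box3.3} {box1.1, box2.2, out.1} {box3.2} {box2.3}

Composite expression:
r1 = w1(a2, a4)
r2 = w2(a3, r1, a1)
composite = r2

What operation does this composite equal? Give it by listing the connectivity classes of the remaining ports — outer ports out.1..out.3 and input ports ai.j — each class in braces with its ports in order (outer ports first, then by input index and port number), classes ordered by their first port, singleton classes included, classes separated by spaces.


{out.1, a2.3, a3.1} {out.2, out.3, a1.1, a3.2} {a1.2} {a1.3, a3.3, a4.2} {a2.1, a4.3} {a2.2, a4.1}


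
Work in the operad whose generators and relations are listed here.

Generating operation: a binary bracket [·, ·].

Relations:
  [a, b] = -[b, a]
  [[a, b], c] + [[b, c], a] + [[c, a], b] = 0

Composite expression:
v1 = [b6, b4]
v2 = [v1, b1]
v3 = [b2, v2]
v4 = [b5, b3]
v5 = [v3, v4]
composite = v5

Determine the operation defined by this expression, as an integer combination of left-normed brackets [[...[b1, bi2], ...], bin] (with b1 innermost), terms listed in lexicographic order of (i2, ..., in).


[[[[[b1, b4], b6], b2], b3], b5] - [[[[[b1, b4], b6], b2], b5], b3] - [[[[[b1, b6], b4], b2], b3], b5] + [[[[[b1, b6], b4], b2], b5], b3]

A multilinear Lie element is pinned by b1-initial words (b1 innermost).
Composite bracket: [[b2, [[b6, b4], b1]], [b5, b3]]
The bracket unfolds into 32 signed words via [a, b] = ab - ba (2^5 = 32).
Collect the words opening with b1:
  word b1b4b6b2b3b5 has sign +1, contributing +[[[[[b1, b4], b6], b2], b3], b5]
  word b1b4b6b2b5b3 has sign -1, contributing -[[[[[b1, b4], b6], b2], b5], b3]
  word b1b6b4b2b3b5 has sign -1, contributing -[[[[[b1, b6], b4], b2], b3], b5]
  word b1b6b4b2b5b3 has sign +1, contributing +[[[[[b1, b6], b4], b2], b5], b3]


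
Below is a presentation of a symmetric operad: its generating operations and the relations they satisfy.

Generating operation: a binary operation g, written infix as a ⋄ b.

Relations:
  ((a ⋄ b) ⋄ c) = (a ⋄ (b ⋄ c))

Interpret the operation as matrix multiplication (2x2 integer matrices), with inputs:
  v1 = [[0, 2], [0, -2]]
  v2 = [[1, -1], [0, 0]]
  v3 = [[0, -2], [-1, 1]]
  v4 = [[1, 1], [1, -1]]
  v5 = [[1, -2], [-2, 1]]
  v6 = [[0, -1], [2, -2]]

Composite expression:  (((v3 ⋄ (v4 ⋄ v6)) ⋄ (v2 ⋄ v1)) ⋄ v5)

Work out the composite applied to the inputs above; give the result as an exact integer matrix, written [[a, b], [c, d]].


[[-32, 16], [32, -16]]

(v4 ⋄ v6) = [[2, -3], [-2, 1]]
(v3 ⋄ (v4 ⋄ v6)) = [[4, -2], [-4, 4]]
(v2 ⋄ v1) = [[0, 4], [0, 0]]
((v3 ⋄ (v4 ⋄ v6)) ⋄ (v2 ⋄ v1)) = [[0, 16], [0, -16]]
(((v3 ⋄ (v4 ⋄ v6)) ⋄ (v2 ⋄ v1)) ⋄ v5) = [[-32, 16], [32, -16]]


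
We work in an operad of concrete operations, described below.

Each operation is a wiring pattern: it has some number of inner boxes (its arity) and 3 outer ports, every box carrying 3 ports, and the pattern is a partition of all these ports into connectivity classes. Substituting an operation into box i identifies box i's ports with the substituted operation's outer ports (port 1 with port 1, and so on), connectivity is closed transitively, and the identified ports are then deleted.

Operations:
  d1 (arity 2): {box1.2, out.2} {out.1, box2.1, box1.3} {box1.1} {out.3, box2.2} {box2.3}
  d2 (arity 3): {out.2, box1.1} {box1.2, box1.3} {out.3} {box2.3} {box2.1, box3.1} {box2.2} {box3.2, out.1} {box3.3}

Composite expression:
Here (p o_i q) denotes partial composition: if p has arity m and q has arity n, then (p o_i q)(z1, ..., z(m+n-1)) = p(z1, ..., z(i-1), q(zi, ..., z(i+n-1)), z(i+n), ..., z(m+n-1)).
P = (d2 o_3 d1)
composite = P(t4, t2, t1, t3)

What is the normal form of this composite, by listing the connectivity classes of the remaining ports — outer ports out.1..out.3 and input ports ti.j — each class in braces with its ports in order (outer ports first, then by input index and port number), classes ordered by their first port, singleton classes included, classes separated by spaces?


{out.1, t1.2} {out.2, t4.1} {out.3} {t1.1} {t1.3, t2.1, t3.1} {t2.2} {t2.3} {t3.2} {t3.3} {t4.2, t4.3}

Connectivity passes through glued d2-boundaries; trace each wire chain.
d1 over (t1, t3) gives {out.1, t1.3, t3.1} {out.2, t1.2} {out.3, t3.2} {t1.1} {t3.3}, out.j being that stage's outer ports
d2 over (t4, t2, t1, t3) gives {out.1, t1.2} {out.2, t4.1} {out.3} {t1.1} {t1.3, t2.1, t3.1} {t2.2} {t2.3} {t3.2} {t3.3} {t4.2, t4.3}, out.j being that stage's outer ports


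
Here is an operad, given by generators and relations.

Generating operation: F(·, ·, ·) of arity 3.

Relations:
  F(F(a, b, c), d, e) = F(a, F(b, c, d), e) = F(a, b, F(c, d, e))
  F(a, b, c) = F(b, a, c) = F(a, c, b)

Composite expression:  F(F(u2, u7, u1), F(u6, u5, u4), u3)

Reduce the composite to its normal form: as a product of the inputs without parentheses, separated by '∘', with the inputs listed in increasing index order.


u1 ∘ u2 ∘ u3 ∘ u4 ∘ u5 ∘ u6 ∘ u7


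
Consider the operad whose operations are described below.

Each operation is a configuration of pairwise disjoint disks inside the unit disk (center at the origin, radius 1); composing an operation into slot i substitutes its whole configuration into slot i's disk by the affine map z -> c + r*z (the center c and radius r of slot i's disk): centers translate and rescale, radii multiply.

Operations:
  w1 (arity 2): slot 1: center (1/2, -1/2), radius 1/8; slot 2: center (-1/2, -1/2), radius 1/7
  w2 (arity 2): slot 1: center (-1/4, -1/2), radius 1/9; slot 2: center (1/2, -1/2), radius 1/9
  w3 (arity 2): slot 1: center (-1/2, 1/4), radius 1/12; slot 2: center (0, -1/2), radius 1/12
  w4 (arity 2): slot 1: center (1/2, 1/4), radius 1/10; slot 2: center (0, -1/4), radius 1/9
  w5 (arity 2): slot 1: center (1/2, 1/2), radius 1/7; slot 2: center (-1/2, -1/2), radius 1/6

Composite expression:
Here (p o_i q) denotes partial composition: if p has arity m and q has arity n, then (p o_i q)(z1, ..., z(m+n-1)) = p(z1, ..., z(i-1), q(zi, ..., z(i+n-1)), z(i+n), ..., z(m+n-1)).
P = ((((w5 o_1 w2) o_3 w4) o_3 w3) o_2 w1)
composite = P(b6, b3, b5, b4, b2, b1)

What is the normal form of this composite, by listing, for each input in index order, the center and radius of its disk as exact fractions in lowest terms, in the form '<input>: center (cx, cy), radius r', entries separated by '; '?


b1: center (-1/2, -13/24), radius 1/54; b2: center (-5/12, -7/15), radius 1/720; b3: center (73/126, 53/126), radius 1/504; b4: center (-17/40, -109/240), radius 1/720; b5: center (71/126, 53/126), radius 1/441; b6: center (13/28, 3/7), radius 1/63

Each b-disk chains the slot maps above it in w5; radii multiply.
input b6: composing its 2 substitution steps yields center (13/28, 3/7), radius 1/63
input b3: composing its 3 substitution steps yields center (73/126, 53/126), radius 1/504
input b5: composing its 3 substitution steps yields center (71/126, 53/126), radius 1/441
input b4: composing its 3 substitution steps yields center (-17/40, -109/240), radius 1/720
input b2: composing its 3 substitution steps yields center (-5/12, -7/15), radius 1/720
input b1: composing its 2 substitution steps yields center (-1/2, -13/24), radius 1/54


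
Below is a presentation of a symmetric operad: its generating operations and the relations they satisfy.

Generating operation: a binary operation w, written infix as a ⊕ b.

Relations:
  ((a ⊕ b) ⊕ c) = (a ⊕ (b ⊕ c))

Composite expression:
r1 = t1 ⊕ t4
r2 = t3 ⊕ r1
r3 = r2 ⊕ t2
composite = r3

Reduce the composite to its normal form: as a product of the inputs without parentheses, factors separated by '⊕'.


t3 ⊕ t1 ⊕ t4 ⊕ t2

Associativity of w dissolves the nesting; only the t-input order survives.
(t1 ⊕ t4) reduces to t1 ⊕ t4
(t3 ⊕ (t1 ⊕ t4)) reduces to t3 ⊕ t1 ⊕ t4
((t3 ⊕ (t1 ⊕ t4)) ⊕ t2) reduces to t3 ⊕ t1 ⊕ t4 ⊕ t2


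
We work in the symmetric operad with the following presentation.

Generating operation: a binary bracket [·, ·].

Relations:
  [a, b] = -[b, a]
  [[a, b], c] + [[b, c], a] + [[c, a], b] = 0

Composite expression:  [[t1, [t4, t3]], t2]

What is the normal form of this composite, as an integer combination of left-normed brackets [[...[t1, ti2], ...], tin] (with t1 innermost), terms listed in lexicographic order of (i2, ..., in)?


-[[[t1, t3], t4], t2] + [[[t1, t4], t3], t2]


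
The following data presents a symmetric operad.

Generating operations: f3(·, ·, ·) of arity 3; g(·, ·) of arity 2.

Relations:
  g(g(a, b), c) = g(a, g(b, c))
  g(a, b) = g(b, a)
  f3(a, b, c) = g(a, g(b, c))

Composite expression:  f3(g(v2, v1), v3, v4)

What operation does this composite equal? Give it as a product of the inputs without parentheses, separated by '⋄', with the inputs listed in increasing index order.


v1 ⋄ v2 ⋄ v3 ⋄ v4

Any arrangement under f3 is one operation, so sort the v-inputs.
g(v2, v1) spells out as v2 ⋄ v1
f3(g(v2, v1), v3, v4) spells out as v2 ⋄ v1 ⋄ v3 ⋄ v4
putting the inputs in ascending order: v1 ⋄ v2 ⋄ v3 ⋄ v4


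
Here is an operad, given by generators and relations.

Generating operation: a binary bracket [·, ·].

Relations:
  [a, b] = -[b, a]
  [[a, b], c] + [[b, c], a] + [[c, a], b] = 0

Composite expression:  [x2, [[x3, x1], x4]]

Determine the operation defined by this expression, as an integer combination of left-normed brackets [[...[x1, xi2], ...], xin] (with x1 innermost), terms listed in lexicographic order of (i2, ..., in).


In the tensor algebra, words opening x1 carry the x1-anchored form.
Composite bracket: [x2, [[x3, x1], x4]]
Applying ab - ba throughout gives 8 signed words (2^3 = 8).
Words beginning with x1 determine it all:
  x1x3x4x2 (sign +1) contributes +[[[x1, x3], x4], x2]

[[[x1, x3], x4], x2]


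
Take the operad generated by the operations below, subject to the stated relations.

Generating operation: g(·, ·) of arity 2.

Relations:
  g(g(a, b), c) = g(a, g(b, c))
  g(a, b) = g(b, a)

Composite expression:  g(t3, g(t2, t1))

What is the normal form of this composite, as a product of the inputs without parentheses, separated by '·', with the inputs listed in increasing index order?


t1 · t2 · t3

Any arrangement under g is one operation, so sort the t-inputs.
g(t2, t1) reduces to t2 · t1
g(t3, g(t2, t1)) reduces to t3 · t2 · t1
putting the inputs in ascending order: t1 · t2 · t3


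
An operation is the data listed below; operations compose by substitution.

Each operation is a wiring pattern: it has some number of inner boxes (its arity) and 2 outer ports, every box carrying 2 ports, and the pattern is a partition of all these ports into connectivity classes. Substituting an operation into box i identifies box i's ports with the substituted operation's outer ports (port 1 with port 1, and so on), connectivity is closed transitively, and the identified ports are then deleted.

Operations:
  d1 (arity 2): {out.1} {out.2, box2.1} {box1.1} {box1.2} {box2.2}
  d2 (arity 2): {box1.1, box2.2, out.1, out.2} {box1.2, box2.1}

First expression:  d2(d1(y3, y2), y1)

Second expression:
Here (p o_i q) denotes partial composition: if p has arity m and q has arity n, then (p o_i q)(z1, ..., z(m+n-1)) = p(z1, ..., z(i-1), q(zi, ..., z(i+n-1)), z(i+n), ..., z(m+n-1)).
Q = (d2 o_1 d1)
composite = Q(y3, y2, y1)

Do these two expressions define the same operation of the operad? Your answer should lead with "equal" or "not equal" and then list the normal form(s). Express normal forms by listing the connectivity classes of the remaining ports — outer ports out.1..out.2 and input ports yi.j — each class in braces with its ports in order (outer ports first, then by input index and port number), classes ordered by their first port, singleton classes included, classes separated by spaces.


equal — both sides give {out.1, out.2, y1.2} {y1.1, y2.1} {y2.2} {y3.1} {y3.2}


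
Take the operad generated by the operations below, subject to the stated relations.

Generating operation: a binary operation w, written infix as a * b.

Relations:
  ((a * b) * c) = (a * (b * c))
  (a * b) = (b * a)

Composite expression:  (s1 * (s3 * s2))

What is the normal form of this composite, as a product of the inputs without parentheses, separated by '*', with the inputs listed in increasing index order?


Both nesting and order wash out for w; what remains is which s's occur.
(s3 * s2) flattens to s3 * s2
(s1 * (s3 * s2)) flattens to s1 * s3 * s2
putting the inputs in ascending order: s1 * s2 * s3

s1 * s2 * s3


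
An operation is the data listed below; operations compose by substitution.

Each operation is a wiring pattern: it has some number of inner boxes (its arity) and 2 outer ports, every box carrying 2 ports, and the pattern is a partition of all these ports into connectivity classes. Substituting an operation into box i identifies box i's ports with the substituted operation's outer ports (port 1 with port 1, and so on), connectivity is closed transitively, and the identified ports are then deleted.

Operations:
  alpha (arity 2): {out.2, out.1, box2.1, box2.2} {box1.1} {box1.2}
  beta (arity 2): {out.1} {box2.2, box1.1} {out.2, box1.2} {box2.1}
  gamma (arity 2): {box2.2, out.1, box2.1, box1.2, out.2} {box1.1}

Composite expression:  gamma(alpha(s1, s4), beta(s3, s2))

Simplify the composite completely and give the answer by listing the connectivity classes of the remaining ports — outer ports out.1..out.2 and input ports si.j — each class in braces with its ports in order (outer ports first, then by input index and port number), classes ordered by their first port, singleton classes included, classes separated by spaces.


{out.1, out.2, s3.2, s4.1, s4.2} {s1.1} {s1.2} {s2.1} {s2.2, s3.1}

Treat the ports identified at gamma as solder joints: merge, then drop.
the subtree at alpha composes to {out.1, out.2, s4.1, s4.2} {s1.1} {s1.2} on (s1, s4); out.j = own outer ports
the subtree at beta composes to {out.1} {out.2, s3.2} {s2.1} {s2.2, s3.1} on (s3, s2); out.j = own outer ports
the subtree at gamma composes to {out.1, out.2, s3.2, s4.1, s4.2} {s1.1} {s1.2} {s2.1} {s2.2, s3.1} on (s1, s4, s3, s2); out.j = own outer ports


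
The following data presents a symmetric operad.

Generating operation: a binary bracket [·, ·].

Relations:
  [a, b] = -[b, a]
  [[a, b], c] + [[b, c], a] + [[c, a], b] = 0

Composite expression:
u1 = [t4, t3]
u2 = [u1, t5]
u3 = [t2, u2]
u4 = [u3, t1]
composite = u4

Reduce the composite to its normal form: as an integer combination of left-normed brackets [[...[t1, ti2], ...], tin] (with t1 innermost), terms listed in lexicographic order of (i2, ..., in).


In the tensor algebra, words opening t1 carry the t1-anchored form.
Composite bracket: [[t2, [[t4, t3], t5]], t1]
Under [a, b] = ab - ba we get 16 signed associative words (2^4 = 16).
Coefficients come from the t1-initial words:
  word t1t2t3t4t5 has sign +1, contributing +[[[[t1, t2], t3], t4], t5]
  word t1t2t4t3t5 has sign -1, contributing -[[[[t1, t2], t4], t3], t5]
  word t1t2t5t3t4 has sign -1, contributing -[[[[t1, t2], t5], t3], t4]
  word t1t2t5t4t3 has sign +1, contributing +[[[[t1, t2], t5], t4], t3]
  word t1t3t4t5t2 has sign -1, contributing -[[[[t1, t3], t4], t5], t2]
  word t1t4t3t5t2 has sign +1, contributing +[[[[t1, t4], t3], t5], t2]
  word t1t5t3t4t2 has sign +1, contributing +[[[[t1, t5], t3], t4], t2]
  word t1t5t4t3t2 has sign -1, contributing -[[[[t1, t5], t4], t3], t2]

[[[[t1, t2], t3], t4], t5] - [[[[t1, t2], t4], t3], t5] - [[[[t1, t2], t5], t3], t4] + [[[[t1, t2], t5], t4], t3] - [[[[t1, t3], t4], t5], t2] + [[[[t1, t4], t3], t5], t2] + [[[[t1, t5], t3], t4], t2] - [[[[t1, t5], t4], t3], t2]


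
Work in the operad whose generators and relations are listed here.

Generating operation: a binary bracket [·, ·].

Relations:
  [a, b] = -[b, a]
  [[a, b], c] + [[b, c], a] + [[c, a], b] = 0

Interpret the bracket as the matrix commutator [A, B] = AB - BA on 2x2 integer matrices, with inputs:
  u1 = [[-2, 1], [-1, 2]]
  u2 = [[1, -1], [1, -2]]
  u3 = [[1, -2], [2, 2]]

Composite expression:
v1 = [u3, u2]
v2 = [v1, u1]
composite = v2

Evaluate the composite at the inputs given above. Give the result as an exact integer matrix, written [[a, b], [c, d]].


[u3, u2] = [[0, 7], [7, 0]]
[[u3, u2], u1] = [[-14, 28], [-28, 14]]

[[-14, 28], [-28, 14]]


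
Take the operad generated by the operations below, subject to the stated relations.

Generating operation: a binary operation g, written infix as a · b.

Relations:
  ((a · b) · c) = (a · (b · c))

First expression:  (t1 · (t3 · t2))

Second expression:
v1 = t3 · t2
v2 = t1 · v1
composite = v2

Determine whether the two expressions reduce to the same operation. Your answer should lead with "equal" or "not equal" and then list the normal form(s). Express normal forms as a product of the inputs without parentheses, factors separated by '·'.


equal — both sides give t1 · t3 · t2


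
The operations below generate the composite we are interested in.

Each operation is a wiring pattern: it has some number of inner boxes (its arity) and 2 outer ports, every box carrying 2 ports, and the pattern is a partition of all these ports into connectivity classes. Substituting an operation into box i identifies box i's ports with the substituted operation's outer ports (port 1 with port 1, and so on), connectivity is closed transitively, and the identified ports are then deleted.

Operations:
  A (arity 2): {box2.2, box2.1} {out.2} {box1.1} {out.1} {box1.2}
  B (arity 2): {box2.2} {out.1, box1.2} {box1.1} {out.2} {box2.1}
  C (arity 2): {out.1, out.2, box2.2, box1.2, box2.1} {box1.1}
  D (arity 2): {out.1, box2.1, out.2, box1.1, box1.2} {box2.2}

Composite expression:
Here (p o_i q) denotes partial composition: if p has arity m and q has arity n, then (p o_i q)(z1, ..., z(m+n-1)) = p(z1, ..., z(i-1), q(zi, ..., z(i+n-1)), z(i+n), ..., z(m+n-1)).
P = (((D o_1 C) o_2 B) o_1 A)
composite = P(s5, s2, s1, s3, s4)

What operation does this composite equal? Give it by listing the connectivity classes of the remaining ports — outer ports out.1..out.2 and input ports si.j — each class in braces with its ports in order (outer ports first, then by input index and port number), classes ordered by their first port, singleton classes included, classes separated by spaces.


{out.1, out.2, s1.2, s4.1} {s1.1} {s2.1, s2.2} {s3.1} {s3.2} {s4.2} {s5.1} {s5.2}

Two ports join when wires chain via D-identified ports.
the subtree at A composes to {out.1} {out.2} {s2.1, s2.2} {s5.1} {s5.2} on (s5, s2); out.j = own outer ports
the subtree at B composes to {out.1, s1.2} {out.2} {s1.1} {s3.1} {s3.2} on (s1, s3); out.j = own outer ports
the subtree at C composes to {out.1, out.2, s1.2} {s1.1} {s2.1, s2.2} {s3.1} {s3.2} {s5.1} {s5.2} on (s5, s2, s1, s3); out.j = own outer ports
the subtree at D composes to {out.1, out.2, s1.2, s4.1} {s1.1} {s2.1, s2.2} {s3.1} {s3.2} {s4.2} {s5.1} {s5.2} on (s5, s2, s1, s3, s4); out.j = own outer ports
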